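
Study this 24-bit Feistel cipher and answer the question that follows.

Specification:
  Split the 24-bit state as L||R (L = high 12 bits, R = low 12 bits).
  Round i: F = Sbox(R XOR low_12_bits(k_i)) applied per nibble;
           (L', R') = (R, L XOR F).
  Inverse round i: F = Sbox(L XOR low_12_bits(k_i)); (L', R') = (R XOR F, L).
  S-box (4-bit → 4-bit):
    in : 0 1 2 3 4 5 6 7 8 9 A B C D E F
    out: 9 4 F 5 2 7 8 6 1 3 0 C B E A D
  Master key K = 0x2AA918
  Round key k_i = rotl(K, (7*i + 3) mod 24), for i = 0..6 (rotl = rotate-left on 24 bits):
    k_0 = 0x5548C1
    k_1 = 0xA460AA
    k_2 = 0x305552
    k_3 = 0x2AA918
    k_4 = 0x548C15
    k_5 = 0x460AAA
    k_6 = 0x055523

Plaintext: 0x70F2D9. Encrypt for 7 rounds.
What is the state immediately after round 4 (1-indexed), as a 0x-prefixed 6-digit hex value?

0x3BD47C

s_0 = plaintext = 0x70F2D9
s_1 = Round(s_0, k_0) = 0x2D974E
s_2 = Round(s_1, k_1) = 0x74E47B
s_3 = Round(s_2, k_2) = 0x47B3BD
s_4 = Round(s_3, k_3) = 0x3BD47C
s_5 = Round(s_4, k_4) = 0x47C23E
s_6 = Round(s_5, k_5) = 0x23E54E
s_7 = Round(s_6, k_6) = 0x54EBB0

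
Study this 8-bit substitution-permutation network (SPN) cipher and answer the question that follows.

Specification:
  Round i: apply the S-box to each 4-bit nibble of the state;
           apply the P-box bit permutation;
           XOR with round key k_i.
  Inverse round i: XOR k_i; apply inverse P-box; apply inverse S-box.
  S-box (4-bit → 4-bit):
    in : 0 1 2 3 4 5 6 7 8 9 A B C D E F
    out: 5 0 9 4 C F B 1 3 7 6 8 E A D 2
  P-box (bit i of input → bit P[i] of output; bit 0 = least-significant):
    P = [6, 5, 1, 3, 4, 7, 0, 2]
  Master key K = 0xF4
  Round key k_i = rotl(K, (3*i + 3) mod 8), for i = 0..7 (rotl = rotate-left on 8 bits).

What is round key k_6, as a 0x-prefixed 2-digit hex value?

0x9E

K = 0xF4
k_0 = rotl(K, (3*0+3) mod 8) = rotl(K, 3) = 0xA7
k_1 = rotl(K, (3*1+3) mod 8) = rotl(K, 6) = 0x3D
k_2 = rotl(K, (3*2+3) mod 8) = rotl(K, 1) = 0xE9
k_3 = rotl(K, (3*3+3) mod 8) = rotl(K, 4) = 0x4F
k_4 = rotl(K, (3*4+3) mod 8) = rotl(K, 7) = 0x7A
k_5 = rotl(K, (3*5+3) mod 8) = rotl(K, 2) = 0xD3
k_6 = rotl(K, (3*6+3) mod 8) = rotl(K, 5) = 0x9E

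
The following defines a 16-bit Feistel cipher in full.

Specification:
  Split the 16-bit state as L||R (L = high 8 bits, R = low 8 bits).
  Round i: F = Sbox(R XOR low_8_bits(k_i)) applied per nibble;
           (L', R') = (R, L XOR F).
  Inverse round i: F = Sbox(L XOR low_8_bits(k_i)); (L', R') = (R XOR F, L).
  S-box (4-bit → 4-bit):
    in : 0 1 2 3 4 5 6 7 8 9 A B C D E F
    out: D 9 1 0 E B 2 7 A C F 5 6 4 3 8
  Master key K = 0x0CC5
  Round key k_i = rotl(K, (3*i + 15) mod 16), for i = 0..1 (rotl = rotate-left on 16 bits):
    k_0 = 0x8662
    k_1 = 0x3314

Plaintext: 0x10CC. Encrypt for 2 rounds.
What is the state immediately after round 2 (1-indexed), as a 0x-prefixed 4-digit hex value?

0xE34B

s_0 = plaintext = 0x10CC
s_1 = Round(s_0, k_0) = 0xCCE3
s_2 = Round(s_1, k_1) = 0xE34B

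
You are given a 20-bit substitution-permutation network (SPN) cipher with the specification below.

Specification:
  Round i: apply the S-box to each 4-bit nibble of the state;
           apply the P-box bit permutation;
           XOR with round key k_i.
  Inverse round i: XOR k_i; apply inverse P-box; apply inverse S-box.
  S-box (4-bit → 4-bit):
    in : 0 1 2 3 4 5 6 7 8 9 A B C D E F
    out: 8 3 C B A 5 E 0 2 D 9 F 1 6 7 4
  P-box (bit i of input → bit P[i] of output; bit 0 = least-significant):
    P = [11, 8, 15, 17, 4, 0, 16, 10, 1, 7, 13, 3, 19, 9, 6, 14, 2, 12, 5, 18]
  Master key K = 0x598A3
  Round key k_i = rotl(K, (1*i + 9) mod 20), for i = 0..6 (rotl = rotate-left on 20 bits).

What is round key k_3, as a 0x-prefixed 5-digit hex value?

0xA3598

K = 0x598A3
k_0 = rotl(K, (1*0+9) mod 20) = rotl(K, 9) = 0x146B3
k_1 = rotl(K, (1*1+9) mod 20) = rotl(K, 10) = 0x28D66
k_2 = rotl(K, (1*2+9) mod 20) = rotl(K, 11) = 0x51ACC
k_3 = rotl(K, (1*3+9) mod 20) = rotl(K, 12) = 0xA3598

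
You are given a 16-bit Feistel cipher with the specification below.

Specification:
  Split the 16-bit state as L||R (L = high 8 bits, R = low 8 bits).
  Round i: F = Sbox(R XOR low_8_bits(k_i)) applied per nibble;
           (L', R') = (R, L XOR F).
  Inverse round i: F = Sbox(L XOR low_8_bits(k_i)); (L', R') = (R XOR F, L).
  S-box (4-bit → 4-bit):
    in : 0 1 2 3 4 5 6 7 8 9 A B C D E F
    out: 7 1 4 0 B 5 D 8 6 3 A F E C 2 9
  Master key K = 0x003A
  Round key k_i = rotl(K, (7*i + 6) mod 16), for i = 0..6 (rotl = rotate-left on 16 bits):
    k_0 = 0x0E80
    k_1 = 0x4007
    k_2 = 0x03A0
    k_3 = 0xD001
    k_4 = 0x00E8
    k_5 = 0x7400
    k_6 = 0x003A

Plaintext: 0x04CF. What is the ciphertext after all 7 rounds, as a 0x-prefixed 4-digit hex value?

s_0 = plaintext = 0x04CF
s_1 = Round(s_0, k_0) = 0xCFBD
s_2 = Round(s_1, k_1) = 0xBD35
s_3 = Round(s_2, k_2) = 0x3588
s_4 = Round(s_3, k_3) = 0x8856
s_5 = Round(s_4, k_4) = 0x567A
s_6 = Round(s_5, k_5) = 0x7ADC
s_7 = Round(s_6, k_6) = 0xDC57

0xDC57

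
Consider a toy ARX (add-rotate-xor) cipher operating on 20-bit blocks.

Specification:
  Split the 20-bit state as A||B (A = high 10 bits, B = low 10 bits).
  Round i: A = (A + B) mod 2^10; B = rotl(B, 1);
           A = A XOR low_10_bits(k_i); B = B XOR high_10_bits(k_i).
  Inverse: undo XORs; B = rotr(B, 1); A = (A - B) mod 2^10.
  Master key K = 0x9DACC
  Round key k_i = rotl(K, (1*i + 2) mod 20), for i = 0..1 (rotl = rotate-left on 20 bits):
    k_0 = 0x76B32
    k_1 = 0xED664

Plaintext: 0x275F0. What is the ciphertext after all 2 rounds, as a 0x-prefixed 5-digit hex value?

s_0 = plaintext = 0x275F0
s_1 = Round(s_0, k_0) = 0x6FE3A
s_2 = Round(s_1, k_1) = 0x677C0

0x677C0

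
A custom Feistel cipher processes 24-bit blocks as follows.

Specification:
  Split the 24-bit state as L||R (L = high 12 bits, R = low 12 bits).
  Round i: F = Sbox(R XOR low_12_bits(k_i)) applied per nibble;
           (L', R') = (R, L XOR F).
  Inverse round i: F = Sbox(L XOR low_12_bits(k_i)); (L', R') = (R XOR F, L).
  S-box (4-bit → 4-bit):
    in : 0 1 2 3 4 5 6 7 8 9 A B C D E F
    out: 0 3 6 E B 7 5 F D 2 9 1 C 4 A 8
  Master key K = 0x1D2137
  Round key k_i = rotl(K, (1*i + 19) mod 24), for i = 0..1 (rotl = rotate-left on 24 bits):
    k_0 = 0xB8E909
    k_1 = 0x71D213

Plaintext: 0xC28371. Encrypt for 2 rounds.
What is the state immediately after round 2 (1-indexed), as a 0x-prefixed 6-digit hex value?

0x5D5CB4

s_0 = plaintext = 0xC28371
s_1 = Round(s_0, k_0) = 0x3715D5
s_2 = Round(s_1, k_1) = 0x5D5CB4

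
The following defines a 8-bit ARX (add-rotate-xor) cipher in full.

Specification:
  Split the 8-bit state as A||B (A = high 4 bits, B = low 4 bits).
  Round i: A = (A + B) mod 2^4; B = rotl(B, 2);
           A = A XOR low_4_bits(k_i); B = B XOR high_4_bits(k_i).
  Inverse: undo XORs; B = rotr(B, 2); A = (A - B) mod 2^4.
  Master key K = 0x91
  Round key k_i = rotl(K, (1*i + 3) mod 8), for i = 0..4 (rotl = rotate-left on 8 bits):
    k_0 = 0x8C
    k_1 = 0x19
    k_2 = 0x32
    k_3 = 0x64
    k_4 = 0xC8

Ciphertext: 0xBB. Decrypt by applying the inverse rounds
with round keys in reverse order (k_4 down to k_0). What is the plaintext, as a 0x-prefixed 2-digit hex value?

s_0 = ciphertext = 0xBB
s_1 = InvRound(s_0, k_4) = 0x6D
s_2 = InvRound(s_1, k_3) = 0x4E
s_3 = InvRound(s_2, k_2) = 0xF7
s_4 = InvRound(s_3, k_1) = 0xD9
s_5 = InvRound(s_4, k_0) = 0xD4

0xD4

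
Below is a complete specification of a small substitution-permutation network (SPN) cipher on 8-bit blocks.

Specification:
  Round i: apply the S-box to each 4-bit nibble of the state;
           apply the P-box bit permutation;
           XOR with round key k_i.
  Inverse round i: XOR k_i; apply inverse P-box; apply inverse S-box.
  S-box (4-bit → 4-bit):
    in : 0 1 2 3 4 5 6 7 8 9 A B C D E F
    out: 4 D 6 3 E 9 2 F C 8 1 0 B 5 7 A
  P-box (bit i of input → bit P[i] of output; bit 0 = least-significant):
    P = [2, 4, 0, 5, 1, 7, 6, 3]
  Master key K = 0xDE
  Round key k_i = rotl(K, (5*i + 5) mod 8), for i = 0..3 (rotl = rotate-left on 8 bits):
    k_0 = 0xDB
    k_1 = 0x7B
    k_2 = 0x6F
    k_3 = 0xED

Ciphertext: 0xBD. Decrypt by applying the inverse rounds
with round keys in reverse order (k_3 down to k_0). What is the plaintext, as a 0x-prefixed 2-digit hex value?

0x57

s_0 = ciphertext = 0xBD
s_1 = InvRound(s_0, k_3) = 0x06
s_2 = InvRound(s_1, k_2) = 0x88
s_3 = InvRound(s_2, k_1) = 0xE4
s_4 = InvRound(s_3, k_0) = 0x57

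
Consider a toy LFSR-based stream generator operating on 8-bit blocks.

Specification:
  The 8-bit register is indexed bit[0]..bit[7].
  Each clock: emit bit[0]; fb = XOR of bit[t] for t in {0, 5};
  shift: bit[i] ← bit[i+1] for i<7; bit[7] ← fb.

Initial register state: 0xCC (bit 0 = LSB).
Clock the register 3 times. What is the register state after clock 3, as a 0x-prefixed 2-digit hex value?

reg_0 = 0xCC
clock 1: out=0, reg = 0x66
clock 2: out=0, reg = 0xB3
clock 3: out=1, reg = 0x59

0x59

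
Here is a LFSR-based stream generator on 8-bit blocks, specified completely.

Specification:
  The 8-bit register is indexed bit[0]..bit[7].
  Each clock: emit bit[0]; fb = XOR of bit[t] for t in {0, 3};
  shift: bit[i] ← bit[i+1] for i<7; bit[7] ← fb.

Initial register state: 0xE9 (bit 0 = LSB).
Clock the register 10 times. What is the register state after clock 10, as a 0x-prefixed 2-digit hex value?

reg_0 = 0xE9
clock 1: out=1, reg = 0x74
clock 2: out=0, reg = 0x3A
clock 3: out=0, reg = 0x9D
clock 4: out=1, reg = 0x4E
clock 5: out=0, reg = 0xA7
clock 6: out=1, reg = 0xD3
clock 7: out=1, reg = 0xE9
clock 8: out=1, reg = 0x74
clock 9: out=0, reg = 0x3A
clock 10: out=0, reg = 0x9D

0x9D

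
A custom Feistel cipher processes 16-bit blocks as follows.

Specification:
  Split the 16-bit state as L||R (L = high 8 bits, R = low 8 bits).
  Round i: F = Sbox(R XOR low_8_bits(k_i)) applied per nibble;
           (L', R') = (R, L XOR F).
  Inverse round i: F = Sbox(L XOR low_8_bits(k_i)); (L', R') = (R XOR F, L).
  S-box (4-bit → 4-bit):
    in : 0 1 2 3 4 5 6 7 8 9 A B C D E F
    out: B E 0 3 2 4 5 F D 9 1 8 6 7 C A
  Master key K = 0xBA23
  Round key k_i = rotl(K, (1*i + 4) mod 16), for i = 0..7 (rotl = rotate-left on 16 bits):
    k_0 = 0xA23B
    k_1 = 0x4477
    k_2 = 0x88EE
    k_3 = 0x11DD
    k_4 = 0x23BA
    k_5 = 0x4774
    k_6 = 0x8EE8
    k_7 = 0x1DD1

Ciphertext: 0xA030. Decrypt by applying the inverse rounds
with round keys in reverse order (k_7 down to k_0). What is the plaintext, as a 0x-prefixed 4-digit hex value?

s_0 = ciphertext = 0xA030
s_1 = InvRound(s_0, k_7) = 0xCEA0
s_2 = InvRound(s_1, k_6) = 0xA5CE
s_3 = InvRound(s_2, k_5) = 0xB0A5
s_4 = InvRound(s_3, k_4) = 0x14B0
s_5 = InvRound(s_4, k_3) = 0xD914
s_6 = InvRound(s_5, k_2) = 0x2BD9
s_7 = InvRound(s_6, k_1) = 0x9F2B
s_8 = InvRound(s_7, k_0) = 0x399F

0x399F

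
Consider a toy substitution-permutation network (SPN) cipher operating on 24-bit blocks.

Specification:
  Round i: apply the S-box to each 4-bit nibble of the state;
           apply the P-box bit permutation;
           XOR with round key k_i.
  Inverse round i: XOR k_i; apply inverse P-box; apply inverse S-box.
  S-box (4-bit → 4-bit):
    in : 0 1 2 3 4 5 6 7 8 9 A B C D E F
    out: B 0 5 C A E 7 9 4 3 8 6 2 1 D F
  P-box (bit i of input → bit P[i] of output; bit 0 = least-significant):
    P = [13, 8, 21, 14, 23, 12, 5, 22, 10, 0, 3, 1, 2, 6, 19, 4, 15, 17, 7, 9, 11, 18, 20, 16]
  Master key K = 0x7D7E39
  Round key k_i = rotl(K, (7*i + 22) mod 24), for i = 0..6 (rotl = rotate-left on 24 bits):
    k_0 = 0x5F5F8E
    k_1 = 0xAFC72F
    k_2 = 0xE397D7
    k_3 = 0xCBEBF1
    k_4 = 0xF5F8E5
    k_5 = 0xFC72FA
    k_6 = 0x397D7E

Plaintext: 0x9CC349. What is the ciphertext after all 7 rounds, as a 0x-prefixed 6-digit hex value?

s_0 = plaintext = 0x9CC349
s_1 = Round(s_0, k_0) = 0x1966C4
s_2 = Round(s_1, k_1) = 0xA51262
s_3 = Round(s_2, k_2) = 0x40A17F
s_4 = Round(s_3, k_3) = 0x2C08E1
s_5 = Round(s_4, k_4) = 0x27F099
s_6 = Round(s_5, k_5) = 0x64CDAD
s_7 = Round(s_6, k_6) = 0x6F533E

0x6F533E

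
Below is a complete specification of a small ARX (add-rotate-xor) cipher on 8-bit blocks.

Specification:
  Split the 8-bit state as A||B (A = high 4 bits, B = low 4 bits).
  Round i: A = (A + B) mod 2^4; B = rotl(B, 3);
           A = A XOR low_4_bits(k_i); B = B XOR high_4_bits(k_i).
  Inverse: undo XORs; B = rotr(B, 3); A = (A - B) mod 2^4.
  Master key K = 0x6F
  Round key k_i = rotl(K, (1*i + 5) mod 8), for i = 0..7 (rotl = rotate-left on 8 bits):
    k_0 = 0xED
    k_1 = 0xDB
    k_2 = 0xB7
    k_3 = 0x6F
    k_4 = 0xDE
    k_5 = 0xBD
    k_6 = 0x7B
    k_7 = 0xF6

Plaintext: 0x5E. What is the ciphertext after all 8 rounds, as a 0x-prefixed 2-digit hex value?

s_0 = plaintext = 0x5E
s_1 = Round(s_0, k_0) = 0xE9
s_2 = Round(s_1, k_1) = 0xC1
s_3 = Round(s_2, k_2) = 0xA3
s_4 = Round(s_3, k_3) = 0x2F
s_5 = Round(s_4, k_4) = 0xF2
s_6 = Round(s_5, k_5) = 0xCA
s_7 = Round(s_6, k_6) = 0xD2
s_8 = Round(s_7, k_7) = 0x9E

0x9E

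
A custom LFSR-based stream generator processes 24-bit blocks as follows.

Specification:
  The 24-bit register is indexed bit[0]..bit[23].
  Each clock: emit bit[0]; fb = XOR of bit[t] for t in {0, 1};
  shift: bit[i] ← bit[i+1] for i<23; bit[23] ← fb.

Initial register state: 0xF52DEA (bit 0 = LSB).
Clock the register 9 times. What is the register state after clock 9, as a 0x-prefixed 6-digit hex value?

0x8FFA96

reg_0 = 0xF52DEA
clock 1: out=0, reg = 0xFA96F5
clock 2: out=1, reg = 0xFD4B7A
clock 3: out=0, reg = 0xFEA5BD
clock 4: out=1, reg = 0xFF52DE
clock 5: out=0, reg = 0xFFA96F
clock 6: out=1, reg = 0x7FD4B7
clock 7: out=1, reg = 0x3FEA5B
clock 8: out=1, reg = 0x1FF52D
clock 9: out=1, reg = 0x8FFA96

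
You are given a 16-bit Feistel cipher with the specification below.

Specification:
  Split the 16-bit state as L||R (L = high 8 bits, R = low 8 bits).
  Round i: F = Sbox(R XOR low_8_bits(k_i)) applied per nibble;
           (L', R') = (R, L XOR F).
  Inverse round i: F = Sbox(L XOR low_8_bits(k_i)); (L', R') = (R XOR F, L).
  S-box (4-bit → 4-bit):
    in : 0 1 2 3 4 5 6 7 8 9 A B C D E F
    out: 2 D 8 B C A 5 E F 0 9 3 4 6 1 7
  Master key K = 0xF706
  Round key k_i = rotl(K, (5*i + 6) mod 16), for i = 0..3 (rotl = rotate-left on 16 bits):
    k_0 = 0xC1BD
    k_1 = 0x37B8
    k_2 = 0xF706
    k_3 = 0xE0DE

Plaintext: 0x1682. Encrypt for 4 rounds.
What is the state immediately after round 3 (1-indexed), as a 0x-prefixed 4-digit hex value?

s_0 = plaintext = 0x1682
s_1 = Round(s_0, k_0) = 0x82A1
s_2 = Round(s_1, k_1) = 0xA152
s_3 = Round(s_2, k_2) = 0x520D
s_4 = Round(s_3, k_3) = 0x0D39

0x520D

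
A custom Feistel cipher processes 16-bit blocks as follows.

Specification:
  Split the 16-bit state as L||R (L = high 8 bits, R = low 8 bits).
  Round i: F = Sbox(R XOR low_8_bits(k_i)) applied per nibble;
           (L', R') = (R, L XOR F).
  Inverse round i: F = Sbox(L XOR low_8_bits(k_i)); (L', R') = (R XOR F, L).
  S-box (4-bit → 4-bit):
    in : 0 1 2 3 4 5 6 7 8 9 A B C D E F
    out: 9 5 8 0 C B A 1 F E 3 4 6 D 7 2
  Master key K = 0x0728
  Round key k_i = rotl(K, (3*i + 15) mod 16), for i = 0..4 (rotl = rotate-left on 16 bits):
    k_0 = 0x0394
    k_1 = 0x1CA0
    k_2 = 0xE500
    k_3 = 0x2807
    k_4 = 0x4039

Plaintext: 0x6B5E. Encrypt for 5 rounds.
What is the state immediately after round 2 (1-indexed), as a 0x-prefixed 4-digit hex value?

s_0 = plaintext = 0x6B5E
s_1 = Round(s_0, k_0) = 0x5E08
s_2 = Round(s_1, k_1) = 0x0861
s_3 = Round(s_2, k_2) = 0x61AD
s_4 = Round(s_3, k_3) = 0xAD52
s_5 = Round(s_4, k_4) = 0x5209

0x0861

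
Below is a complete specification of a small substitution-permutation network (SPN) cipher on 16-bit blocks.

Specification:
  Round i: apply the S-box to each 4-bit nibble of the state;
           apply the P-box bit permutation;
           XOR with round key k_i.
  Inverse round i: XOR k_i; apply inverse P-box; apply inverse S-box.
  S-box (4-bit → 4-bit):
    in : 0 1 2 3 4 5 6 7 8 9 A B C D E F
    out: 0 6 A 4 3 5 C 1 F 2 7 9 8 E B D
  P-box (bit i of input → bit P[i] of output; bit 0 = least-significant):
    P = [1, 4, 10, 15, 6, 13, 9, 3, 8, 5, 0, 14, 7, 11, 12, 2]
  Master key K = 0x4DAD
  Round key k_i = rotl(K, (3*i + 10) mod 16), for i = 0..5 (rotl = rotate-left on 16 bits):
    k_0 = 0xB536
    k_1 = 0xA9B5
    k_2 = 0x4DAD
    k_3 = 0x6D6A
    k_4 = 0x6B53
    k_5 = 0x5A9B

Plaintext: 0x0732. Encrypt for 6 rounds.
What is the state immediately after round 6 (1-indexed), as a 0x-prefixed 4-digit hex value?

0xB36A

s_0 = plaintext = 0x0732
s_1 = Round(s_0, k_0) = 0x3626
s_2 = Round(s_1, k_1) = 0x5DBC
s_3 = Round(s_2, k_2) = 0x9D44
s_4 = Round(s_3, k_3) = 0x0519
s_5 = Round(s_4, k_4) = 0x4842
s_6 = Round(s_5, k_5) = 0xB36A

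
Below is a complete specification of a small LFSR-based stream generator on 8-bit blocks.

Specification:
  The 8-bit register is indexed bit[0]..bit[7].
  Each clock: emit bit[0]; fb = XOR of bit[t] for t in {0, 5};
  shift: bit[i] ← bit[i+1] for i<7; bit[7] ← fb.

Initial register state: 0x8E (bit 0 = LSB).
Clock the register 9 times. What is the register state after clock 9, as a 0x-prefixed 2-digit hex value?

0x2D

reg_0 = 0x8E
clock 1: out=0, reg = 0x47
clock 2: out=1, reg = 0xA3
clock 3: out=1, reg = 0x51
clock 4: out=1, reg = 0xA8
clock 5: out=0, reg = 0xD4
clock 6: out=0, reg = 0x6A
clock 7: out=0, reg = 0xB5
clock 8: out=1, reg = 0x5A
clock 9: out=0, reg = 0x2D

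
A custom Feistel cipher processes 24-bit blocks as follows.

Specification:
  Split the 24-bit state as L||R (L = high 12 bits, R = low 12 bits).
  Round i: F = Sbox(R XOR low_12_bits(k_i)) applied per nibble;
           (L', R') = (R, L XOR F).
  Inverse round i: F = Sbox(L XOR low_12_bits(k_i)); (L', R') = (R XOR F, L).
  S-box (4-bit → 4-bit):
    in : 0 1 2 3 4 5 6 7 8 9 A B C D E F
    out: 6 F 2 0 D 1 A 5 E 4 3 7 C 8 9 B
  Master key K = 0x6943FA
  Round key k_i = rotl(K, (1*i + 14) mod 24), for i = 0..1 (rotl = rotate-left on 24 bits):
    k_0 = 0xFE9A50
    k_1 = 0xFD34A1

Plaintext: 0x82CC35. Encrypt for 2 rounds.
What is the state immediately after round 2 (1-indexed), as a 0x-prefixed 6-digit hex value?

0x28D619

s_0 = plaintext = 0x82CC35
s_1 = Round(s_0, k_0) = 0xC3528D
s_2 = Round(s_1, k_1) = 0x28D619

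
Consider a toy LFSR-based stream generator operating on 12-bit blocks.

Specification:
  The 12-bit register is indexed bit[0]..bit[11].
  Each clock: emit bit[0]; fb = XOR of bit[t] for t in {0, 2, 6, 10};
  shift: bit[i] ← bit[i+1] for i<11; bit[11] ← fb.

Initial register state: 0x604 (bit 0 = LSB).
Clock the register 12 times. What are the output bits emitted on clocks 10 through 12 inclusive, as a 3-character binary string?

110

reg_0 = 0x604
clock 1: out=0, reg = 0x302
clock 2: out=0, reg = 0x181
clock 3: out=1, reg = 0x8C0
clock 4: out=0, reg = 0xC60
clock 5: out=0, reg = 0x630
clock 6: out=0, reg = 0xB18
clock 7: out=0, reg = 0x58C
clock 8: out=0, reg = 0x2C6
clock 9: out=0, reg = 0x163
clock 10: out=1, reg = 0x0B1
clock 11: out=1, reg = 0x858
clock 12: out=0, reg = 0xC2C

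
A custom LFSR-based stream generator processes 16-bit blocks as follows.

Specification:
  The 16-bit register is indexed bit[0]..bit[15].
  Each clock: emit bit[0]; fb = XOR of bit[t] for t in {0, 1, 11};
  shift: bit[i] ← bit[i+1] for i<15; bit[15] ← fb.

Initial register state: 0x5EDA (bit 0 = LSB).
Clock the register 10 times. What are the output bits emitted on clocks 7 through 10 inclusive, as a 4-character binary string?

reg_0 = 0x5EDA
clock 1: out=0, reg = 0x2F6D
clock 2: out=1, reg = 0x17B6
clock 3: out=0, reg = 0x8BDB
clock 4: out=1, reg = 0xC5ED
clock 5: out=1, reg = 0xE2F6
clock 6: out=0, reg = 0xF17B
clock 7: out=1, reg = 0x78BD
clock 8: out=1, reg = 0x3C5E
clock 9: out=0, reg = 0x1E2F
clock 10: out=1, reg = 0x8F17

1101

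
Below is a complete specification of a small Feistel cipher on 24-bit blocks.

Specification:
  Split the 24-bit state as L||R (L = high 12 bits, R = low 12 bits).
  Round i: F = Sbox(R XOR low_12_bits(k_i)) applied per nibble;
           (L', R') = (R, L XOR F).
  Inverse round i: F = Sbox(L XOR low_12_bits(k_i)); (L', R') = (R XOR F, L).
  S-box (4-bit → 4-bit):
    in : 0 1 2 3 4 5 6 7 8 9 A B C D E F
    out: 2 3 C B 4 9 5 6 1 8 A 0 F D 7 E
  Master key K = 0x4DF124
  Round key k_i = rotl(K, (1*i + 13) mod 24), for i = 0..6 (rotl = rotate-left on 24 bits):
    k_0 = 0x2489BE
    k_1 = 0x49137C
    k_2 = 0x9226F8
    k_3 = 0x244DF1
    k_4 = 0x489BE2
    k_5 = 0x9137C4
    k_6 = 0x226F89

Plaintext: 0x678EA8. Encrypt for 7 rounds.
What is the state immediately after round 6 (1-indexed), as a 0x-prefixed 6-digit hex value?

0xB18F32

s_0 = plaintext = 0x678EA8
s_1 = Round(s_0, k_0) = 0xEA804D
s_2 = Round(s_1, k_1) = 0x04D51B
s_3 = Round(s_2, k_2) = 0x51BB36
s_4 = Round(s_3, k_3) = 0xB360ED
s_5 = Round(s_4, k_4) = 0x0EDB18
s_6 = Round(s_5, k_5) = 0xB18F32
s_7 = Round(s_6, k_6) = 0xF32918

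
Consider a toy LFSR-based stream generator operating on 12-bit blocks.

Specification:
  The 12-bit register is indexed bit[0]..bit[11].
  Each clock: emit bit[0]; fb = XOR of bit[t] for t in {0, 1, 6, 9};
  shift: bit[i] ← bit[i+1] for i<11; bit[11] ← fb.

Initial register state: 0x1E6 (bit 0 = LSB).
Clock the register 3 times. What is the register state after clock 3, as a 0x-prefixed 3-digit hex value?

reg_0 = 0x1E6
clock 1: out=0, reg = 0x0F3
clock 2: out=1, reg = 0x879
clock 3: out=1, reg = 0x43C

0x43C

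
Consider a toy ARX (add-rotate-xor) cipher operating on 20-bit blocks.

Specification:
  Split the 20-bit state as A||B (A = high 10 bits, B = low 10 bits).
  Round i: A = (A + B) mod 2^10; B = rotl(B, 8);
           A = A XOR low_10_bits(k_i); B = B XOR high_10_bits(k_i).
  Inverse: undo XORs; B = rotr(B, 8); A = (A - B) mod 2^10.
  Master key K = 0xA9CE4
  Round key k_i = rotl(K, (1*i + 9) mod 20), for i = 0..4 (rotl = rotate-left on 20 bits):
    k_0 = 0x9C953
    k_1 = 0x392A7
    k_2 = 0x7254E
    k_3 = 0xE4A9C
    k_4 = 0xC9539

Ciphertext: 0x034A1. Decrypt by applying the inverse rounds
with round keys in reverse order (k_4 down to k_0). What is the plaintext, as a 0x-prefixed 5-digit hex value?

0xA84B5

s_0 = ciphertext = 0x034A1
s_1 = InvRound(s_0, k_4) = 0xC8613
s_2 = InvRound(s_1, k_3) = 0xEE205
s_3 = InvRound(s_2, k_2) = 0xF0F33
s_4 = InvRound(s_3, k_1) = 0x8175F
s_5 = InvRound(s_4, k_0) = 0xA84B5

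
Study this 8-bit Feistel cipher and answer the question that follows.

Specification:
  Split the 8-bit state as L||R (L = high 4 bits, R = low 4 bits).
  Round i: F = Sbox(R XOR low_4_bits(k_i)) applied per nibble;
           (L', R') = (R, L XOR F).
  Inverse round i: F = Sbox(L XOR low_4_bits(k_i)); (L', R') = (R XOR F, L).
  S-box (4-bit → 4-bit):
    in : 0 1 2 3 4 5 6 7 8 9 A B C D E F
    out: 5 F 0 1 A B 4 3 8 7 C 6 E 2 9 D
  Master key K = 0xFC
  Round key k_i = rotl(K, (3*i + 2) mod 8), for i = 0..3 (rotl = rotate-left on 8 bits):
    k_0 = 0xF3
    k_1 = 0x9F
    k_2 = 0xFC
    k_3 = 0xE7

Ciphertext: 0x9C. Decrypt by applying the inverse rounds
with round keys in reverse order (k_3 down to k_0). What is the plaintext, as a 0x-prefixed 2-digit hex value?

s_0 = ciphertext = 0x9C
s_1 = InvRound(s_0, k_3) = 0x59
s_2 = InvRound(s_1, k_2) = 0xE5
s_3 = InvRound(s_2, k_1) = 0xAE
s_4 = InvRound(s_3, k_0) = 0x9A

0x9A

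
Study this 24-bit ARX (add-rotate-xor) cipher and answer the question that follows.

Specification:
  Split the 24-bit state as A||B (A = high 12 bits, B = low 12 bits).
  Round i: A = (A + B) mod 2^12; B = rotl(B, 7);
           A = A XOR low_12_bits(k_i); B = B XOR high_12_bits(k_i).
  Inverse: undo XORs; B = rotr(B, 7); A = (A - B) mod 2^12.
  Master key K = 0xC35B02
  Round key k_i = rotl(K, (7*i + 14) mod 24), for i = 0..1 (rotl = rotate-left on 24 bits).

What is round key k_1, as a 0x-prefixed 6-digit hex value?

0x586B60

K = 0xC35B02
k_0 = rotl(K, (7*0+14) mod 24) = rotl(K, 14) = 0xC0B0D6
k_1 = rotl(K, (7*1+14) mod 24) = rotl(K, 21) = 0x586B60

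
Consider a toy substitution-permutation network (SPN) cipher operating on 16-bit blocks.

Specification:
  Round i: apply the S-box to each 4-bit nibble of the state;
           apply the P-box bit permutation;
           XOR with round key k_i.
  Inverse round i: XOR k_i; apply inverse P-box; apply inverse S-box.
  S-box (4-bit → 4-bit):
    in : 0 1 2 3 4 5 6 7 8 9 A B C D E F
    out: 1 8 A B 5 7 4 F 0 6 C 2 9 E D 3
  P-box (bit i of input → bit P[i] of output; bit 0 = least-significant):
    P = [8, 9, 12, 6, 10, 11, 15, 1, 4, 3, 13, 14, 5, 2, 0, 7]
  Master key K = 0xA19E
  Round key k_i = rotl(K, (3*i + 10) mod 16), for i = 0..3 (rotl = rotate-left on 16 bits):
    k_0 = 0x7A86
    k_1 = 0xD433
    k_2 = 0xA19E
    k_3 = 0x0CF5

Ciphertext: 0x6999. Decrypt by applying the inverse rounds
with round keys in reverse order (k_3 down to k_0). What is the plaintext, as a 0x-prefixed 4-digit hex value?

s_0 = ciphertext = 0x6999
s_1 = InvRound(s_0, k_3) = 0xFD0C
s_2 = InvRound(s_1, k_2) = 0x1C36
s_3 = InvRound(s_2, k_1) = 0x9198
s_4 = InvRound(s_3, k_0) = 0xB7DF

0xB7DF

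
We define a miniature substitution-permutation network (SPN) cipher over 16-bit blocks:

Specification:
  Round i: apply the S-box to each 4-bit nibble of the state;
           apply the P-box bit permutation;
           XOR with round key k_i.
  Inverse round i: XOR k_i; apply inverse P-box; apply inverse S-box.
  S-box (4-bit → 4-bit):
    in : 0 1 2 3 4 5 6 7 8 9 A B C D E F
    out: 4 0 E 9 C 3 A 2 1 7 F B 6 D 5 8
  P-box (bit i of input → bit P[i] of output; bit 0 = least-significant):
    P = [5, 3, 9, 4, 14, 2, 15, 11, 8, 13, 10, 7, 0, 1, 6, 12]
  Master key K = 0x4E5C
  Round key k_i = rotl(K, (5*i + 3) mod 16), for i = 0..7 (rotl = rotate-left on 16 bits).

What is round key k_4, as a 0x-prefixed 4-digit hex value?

K = 0x4E5C
k_0 = rotl(K, (5*0+3) mod 16) = rotl(K, 3) = 0x72E2
k_1 = rotl(K, (5*1+3) mod 16) = rotl(K, 8) = 0x5C4E
k_2 = rotl(K, (5*2+3) mod 16) = rotl(K, 13) = 0x89CB
k_3 = rotl(K, (5*3+3) mod 16) = rotl(K, 2) = 0x3971
k_4 = rotl(K, (5*4+3) mod 16) = rotl(K, 7) = 0x2E27

0x2E27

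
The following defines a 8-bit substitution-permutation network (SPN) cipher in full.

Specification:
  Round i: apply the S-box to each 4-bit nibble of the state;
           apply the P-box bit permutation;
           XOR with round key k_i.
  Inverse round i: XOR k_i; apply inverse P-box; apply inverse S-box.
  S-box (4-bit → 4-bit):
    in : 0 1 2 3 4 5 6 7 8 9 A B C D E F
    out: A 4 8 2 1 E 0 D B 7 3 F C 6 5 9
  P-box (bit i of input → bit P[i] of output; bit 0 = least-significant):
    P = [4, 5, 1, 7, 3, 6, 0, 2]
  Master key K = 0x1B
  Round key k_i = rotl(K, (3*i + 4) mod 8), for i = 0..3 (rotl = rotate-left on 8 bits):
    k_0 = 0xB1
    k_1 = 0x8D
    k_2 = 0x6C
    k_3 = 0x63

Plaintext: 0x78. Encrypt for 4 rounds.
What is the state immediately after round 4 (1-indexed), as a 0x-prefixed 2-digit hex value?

s_0 = plaintext = 0x78
s_1 = Round(s_0, k_0) = 0x0C
s_2 = Round(s_1, k_1) = 0x4B
s_3 = Round(s_2, k_2) = 0xD6
s_4 = Round(s_3, k_3) = 0x22

0x22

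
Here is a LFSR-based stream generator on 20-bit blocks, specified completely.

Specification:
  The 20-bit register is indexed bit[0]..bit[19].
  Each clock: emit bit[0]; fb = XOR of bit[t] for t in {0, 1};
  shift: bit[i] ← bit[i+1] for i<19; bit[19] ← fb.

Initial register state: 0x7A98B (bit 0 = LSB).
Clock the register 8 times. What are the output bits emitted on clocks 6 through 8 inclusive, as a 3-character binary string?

reg_0 = 0x7A98B
clock 1: out=1, reg = 0x3D4C5
clock 2: out=1, reg = 0x9EA62
clock 3: out=0, reg = 0xCF531
clock 4: out=1, reg = 0xE7A98
clock 5: out=0, reg = 0x73D4C
clock 6: out=0, reg = 0x39EA6
clock 7: out=0, reg = 0x9CF53
clock 8: out=1, reg = 0x4E7A9

001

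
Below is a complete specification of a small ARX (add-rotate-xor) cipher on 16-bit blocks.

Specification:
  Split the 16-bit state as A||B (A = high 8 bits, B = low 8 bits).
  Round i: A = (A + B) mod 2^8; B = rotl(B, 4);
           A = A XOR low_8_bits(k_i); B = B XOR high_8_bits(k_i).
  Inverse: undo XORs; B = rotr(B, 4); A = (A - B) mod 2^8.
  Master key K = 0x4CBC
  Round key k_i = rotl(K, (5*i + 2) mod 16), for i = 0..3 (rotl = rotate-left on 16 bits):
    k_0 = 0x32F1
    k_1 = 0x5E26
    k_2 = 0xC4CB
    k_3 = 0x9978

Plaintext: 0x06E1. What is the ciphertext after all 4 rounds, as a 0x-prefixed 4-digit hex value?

s_0 = plaintext = 0x06E1
s_1 = Round(s_0, k_0) = 0x162C
s_2 = Round(s_1, k_1) = 0x649C
s_3 = Round(s_2, k_2) = 0xCB0D
s_4 = Round(s_3, k_3) = 0xA049

0xA049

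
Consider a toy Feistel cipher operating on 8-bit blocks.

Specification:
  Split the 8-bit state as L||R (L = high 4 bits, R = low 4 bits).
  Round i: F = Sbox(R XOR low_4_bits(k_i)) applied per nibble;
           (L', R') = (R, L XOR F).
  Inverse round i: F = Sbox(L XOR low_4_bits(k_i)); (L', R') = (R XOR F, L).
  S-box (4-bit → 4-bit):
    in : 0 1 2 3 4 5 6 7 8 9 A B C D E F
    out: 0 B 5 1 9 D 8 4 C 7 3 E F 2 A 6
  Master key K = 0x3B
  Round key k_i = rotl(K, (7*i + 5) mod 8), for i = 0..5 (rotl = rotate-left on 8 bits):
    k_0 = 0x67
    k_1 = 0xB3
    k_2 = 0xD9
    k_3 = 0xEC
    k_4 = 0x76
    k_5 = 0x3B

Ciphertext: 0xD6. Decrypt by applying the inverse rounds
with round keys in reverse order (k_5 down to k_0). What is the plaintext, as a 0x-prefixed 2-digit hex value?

0xEA

s_0 = ciphertext = 0xD6
s_1 = InvRound(s_0, k_5) = 0xED
s_2 = InvRound(s_1, k_4) = 0x1E
s_3 = InvRound(s_2, k_3) = 0xC1
s_4 = InvRound(s_3, k_2) = 0xCC
s_5 = InvRound(s_4, k_1) = 0xAC
s_6 = InvRound(s_5, k_0) = 0xEA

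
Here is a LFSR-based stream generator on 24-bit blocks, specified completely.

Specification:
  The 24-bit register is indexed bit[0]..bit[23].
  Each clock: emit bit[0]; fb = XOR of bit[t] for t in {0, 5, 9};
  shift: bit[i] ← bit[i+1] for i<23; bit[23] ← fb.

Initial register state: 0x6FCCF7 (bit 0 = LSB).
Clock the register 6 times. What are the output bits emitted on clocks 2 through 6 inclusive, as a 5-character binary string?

reg_0 = 0x6FCCF7
clock 1: out=1, reg = 0x37E67B
clock 2: out=1, reg = 0x9BF33D
clock 3: out=1, reg = 0xCDF99E
clock 4: out=0, reg = 0x66FCCF
clock 5: out=1, reg = 0xB37E67
clock 6: out=1, reg = 0xD9BF33

11011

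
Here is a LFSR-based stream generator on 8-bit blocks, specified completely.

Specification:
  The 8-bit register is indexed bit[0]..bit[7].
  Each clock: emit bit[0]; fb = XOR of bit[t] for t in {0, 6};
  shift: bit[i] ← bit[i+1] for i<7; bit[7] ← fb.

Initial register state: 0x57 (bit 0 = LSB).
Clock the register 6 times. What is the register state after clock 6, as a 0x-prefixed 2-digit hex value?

reg_0 = 0x57
clock 1: out=1, reg = 0x2B
clock 2: out=1, reg = 0x95
clock 3: out=1, reg = 0xCA
clock 4: out=0, reg = 0xE5
clock 5: out=1, reg = 0x72
clock 6: out=0, reg = 0xB9

0xB9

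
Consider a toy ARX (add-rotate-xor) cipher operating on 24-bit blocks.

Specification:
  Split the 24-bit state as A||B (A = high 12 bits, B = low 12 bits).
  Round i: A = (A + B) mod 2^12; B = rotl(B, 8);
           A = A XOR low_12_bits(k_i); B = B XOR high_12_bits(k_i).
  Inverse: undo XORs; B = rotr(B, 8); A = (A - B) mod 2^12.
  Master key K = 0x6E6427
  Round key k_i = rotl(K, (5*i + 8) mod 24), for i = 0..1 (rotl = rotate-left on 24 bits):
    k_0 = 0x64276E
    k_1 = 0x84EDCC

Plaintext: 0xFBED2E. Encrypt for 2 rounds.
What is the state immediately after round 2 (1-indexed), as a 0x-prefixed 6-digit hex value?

s_0 = plaintext = 0xFBED2E
s_1 = Round(s_0, k_0) = 0xB82890
s_2 = Round(s_1, k_1) = 0x9DE8C7

0x9DE8C7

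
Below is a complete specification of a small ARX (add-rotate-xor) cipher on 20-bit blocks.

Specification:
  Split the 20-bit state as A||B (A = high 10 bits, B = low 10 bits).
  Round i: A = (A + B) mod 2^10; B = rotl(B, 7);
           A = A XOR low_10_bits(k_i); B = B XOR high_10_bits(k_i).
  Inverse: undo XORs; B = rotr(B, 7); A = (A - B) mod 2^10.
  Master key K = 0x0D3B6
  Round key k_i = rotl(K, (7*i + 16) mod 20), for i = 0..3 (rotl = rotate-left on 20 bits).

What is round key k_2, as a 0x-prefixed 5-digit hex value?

K = 0x0D3B6
k_0 = rotl(K, (7*0+16) mod 20) = rotl(K, 16) = 0x60D3B
k_1 = rotl(K, (7*1+16) mod 20) = rotl(K, 3) = 0x69DB0
k_2 = rotl(K, (7*2+16) mod 20) = rotl(K, 10) = 0xED834

0xED834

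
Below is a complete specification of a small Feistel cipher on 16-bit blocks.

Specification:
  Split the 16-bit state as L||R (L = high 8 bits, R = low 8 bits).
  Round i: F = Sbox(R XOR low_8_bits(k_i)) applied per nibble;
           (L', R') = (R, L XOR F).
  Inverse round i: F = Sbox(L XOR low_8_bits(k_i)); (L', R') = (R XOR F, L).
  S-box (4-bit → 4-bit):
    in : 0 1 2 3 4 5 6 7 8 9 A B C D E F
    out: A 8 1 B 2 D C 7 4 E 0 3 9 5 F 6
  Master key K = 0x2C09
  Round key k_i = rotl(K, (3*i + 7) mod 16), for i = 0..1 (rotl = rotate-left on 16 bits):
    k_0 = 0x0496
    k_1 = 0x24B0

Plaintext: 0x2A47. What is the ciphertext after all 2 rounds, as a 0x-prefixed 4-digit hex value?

s_0 = plaintext = 0x2A47
s_1 = Round(s_0, k_0) = 0x4772
s_2 = Round(s_1, k_1) = 0x72D6

0x72D6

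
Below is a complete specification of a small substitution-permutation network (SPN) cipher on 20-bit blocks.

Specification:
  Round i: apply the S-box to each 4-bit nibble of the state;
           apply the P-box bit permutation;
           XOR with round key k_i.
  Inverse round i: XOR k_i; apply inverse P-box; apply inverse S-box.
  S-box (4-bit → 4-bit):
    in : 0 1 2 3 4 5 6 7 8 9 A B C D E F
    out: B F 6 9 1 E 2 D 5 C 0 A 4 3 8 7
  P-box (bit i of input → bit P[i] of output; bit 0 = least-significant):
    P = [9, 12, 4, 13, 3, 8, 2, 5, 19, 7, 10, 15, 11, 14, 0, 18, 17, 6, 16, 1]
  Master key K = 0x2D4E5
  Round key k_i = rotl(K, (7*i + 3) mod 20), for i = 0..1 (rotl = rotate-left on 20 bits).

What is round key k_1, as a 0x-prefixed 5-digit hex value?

0x394B5

K = 0x2D4E5
k_0 = rotl(K, (7*0+3) mod 20) = rotl(K, 3) = 0x6A729
k_1 = rotl(K, (7*1+3) mod 20) = rotl(K, 10) = 0x394B5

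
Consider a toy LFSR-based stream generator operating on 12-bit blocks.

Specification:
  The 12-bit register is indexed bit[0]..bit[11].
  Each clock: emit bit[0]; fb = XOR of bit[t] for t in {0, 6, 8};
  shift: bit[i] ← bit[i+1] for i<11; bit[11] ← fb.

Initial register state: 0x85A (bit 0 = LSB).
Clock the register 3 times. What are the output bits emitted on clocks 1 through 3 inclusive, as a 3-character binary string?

reg_0 = 0x85A
clock 1: out=0, reg = 0xC2D
clock 2: out=1, reg = 0xE16
clock 3: out=0, reg = 0x70B

010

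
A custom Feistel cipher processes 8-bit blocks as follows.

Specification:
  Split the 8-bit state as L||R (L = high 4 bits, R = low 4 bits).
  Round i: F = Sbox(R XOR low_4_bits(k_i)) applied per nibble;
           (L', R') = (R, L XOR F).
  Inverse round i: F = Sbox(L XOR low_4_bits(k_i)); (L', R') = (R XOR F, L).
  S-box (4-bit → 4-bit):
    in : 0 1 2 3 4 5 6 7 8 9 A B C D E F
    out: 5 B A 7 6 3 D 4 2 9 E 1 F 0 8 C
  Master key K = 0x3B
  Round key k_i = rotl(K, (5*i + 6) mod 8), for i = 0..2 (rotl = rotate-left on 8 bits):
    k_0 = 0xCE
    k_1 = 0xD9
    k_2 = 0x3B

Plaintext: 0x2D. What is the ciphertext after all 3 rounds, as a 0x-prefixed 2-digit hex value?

s_0 = plaintext = 0x2D
s_1 = Round(s_0, k_0) = 0xD5
s_2 = Round(s_1, k_1) = 0x52
s_3 = Round(s_2, k_2) = 0x2C

0x2C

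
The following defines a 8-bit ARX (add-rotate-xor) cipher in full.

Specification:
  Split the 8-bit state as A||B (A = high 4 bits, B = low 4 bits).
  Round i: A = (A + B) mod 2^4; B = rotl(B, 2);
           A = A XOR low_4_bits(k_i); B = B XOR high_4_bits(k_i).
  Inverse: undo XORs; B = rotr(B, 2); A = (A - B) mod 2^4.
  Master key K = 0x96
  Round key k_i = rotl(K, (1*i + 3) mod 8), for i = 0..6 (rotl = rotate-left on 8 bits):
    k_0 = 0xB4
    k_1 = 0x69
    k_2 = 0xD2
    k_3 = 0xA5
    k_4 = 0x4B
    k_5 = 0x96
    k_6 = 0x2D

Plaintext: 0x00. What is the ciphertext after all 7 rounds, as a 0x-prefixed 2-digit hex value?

0x15

s_0 = plaintext = 0x00
s_1 = Round(s_0, k_0) = 0x4B
s_2 = Round(s_1, k_1) = 0x68
s_3 = Round(s_2, k_2) = 0xCF
s_4 = Round(s_3, k_3) = 0xE5
s_5 = Round(s_4, k_4) = 0x81
s_6 = Round(s_5, k_5) = 0xFD
s_7 = Round(s_6, k_6) = 0x15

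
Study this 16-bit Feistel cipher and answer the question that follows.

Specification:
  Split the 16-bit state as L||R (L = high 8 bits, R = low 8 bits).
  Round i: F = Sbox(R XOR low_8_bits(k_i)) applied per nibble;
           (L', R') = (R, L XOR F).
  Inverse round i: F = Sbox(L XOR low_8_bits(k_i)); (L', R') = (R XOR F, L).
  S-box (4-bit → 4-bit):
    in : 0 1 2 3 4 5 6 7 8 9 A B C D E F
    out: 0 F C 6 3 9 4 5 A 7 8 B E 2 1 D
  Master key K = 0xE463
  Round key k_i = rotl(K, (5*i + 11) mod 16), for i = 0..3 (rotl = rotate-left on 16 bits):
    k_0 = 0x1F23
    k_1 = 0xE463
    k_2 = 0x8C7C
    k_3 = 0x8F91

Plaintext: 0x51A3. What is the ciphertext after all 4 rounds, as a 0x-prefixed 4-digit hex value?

0x77CB

s_0 = plaintext = 0x51A3
s_1 = Round(s_0, k_0) = 0xA3F1
s_2 = Round(s_1, k_1) = 0xF1DF
s_3 = Round(s_2, k_2) = 0xDF77
s_4 = Round(s_3, k_3) = 0x77CB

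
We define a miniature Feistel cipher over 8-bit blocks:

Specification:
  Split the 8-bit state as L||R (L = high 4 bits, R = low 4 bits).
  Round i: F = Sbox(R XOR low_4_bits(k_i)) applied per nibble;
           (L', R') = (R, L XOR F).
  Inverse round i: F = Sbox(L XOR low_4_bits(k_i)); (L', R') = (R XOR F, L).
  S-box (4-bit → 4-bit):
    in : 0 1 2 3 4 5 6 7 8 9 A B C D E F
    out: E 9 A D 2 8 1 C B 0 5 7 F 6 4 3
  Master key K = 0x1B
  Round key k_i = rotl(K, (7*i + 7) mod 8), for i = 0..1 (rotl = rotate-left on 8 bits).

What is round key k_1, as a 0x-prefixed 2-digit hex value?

K = 0x1B
k_0 = rotl(K, (7*0+7) mod 8) = rotl(K, 7) = 0x8D
k_1 = rotl(K, (7*1+7) mod 8) = rotl(K, 6) = 0xC6

0xC6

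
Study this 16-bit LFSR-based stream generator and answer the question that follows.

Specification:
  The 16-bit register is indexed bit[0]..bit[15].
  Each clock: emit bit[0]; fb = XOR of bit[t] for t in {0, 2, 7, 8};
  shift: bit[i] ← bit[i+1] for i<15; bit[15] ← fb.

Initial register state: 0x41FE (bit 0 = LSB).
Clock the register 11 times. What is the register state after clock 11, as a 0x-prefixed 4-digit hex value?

0x8868

reg_0 = 0x41FE
clock 1: out=0, reg = 0xA0FF
clock 2: out=1, reg = 0xD07F
clock 3: out=1, reg = 0x683F
clock 4: out=1, reg = 0x341F
clock 5: out=1, reg = 0x1A0F
clock 6: out=1, reg = 0x0D07
clock 7: out=1, reg = 0x8683
clock 8: out=1, reg = 0x4341
clock 9: out=1, reg = 0x21A0
clock 10: out=0, reg = 0x10D0
clock 11: out=0, reg = 0x8868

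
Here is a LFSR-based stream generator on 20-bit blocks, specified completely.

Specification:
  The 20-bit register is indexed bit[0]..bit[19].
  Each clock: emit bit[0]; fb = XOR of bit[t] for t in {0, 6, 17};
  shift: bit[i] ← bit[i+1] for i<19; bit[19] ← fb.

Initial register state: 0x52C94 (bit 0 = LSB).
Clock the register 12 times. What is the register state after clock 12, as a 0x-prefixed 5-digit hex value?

reg_0 = 0x52C94
clock 1: out=0, reg = 0x2964A
clock 2: out=0, reg = 0x14B25
clock 3: out=1, reg = 0x8A592
clock 4: out=0, reg = 0x452C9
clock 5: out=1, reg = 0x22964
clock 6: out=0, reg = 0x114B2
clock 7: out=0, reg = 0x08A59
clock 8: out=1, reg = 0x0452C
clock 9: out=0, reg = 0x02296
clock 10: out=0, reg = 0x0114B
clock 11: out=1, reg = 0x008A5
clock 12: out=1, reg = 0x80452

0x80452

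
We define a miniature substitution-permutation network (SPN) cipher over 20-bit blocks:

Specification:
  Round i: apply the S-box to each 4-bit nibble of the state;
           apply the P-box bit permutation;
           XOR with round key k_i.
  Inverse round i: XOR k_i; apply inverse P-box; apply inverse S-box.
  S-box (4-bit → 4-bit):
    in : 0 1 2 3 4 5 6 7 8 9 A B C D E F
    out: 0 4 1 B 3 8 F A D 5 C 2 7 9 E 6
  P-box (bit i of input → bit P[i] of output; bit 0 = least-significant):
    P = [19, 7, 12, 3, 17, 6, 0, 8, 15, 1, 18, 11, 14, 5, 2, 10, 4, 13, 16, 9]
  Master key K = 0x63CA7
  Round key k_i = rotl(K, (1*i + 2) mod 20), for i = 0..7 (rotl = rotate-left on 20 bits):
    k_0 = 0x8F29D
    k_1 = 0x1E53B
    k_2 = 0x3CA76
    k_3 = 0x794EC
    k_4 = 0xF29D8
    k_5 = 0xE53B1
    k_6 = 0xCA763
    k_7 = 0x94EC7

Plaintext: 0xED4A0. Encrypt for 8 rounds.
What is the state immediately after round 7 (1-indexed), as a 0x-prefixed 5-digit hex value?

0xADD82

s_0 = plaintext = 0xED4A0
s_1 = Round(s_0, k_0) = 0x9159E
s_2 = Round(s_1, k_1) = 0x2FDA6
s_3 = Round(s_2, k_2) = 0xB53CB
s_4 = Round(s_3, k_3) = 0x5382F
s_5 = Round(s_4, k_4) = 0x9F778
s_6 = Round(s_5, k_5) = 0x74ACF
s_7 = Round(s_6, k_6) = 0xADD82
s_8 = Round(s_7, k_7) = 0x281C6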